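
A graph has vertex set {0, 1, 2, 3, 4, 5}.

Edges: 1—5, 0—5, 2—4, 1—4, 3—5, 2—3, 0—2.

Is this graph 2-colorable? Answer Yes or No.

No

The cycle 5-3-2-4-1-5 has odd length 5, so it cannot be 2-colored; at least 3 colors are needed.
So 2 colors are not enough.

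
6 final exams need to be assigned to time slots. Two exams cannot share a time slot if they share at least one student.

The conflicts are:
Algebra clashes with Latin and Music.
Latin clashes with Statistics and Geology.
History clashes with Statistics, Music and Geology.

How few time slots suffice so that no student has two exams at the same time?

3

The cycle Geology-History-Music-Algebra-Latin-Geology has odd length 5, so it cannot be 2-colored; at least 3 time slots are needed.
3 time slots suffice: time slot 1 → {Latin, History}; time slot 2 → {Statistics, Music, Geology}; time slot 3 → {Algebra}. No two conflicting exams share a time slot.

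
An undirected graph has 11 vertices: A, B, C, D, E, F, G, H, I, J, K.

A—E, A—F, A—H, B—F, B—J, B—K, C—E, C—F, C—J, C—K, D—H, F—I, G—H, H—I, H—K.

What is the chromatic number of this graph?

The cycle A-F-C-K-H-A has odd length 5, so it cannot be 2-colored; at least 3 colors are needed.
3 colors suffice: color 1 → {B, C, H}; color 2 → {D, E, F, G, J, K}; color 3 → {A, I}. No two adjacent vertices share a color.

3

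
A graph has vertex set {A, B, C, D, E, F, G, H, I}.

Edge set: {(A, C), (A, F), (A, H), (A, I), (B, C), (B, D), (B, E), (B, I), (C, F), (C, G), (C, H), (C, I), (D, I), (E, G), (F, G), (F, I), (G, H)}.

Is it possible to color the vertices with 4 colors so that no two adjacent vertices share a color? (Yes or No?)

Yes

The chromatic number is 4. A, C, F, I form a clique, so at least 4 colors are needed.
4 colors suffice: color 1 → {C, D, E}; color 2 → {G, I}; color 3 → {B, F, H}; color 4 → {A}.
That is already a proper 4-coloring.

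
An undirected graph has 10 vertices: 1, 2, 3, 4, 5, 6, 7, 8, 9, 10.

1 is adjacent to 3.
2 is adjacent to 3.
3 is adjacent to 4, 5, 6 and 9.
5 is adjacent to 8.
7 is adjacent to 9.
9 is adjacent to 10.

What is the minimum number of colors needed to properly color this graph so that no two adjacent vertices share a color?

2

3 and 6 are adjacent, so at least 2 colors are needed.
One proper 2-coloring: 1=b, 2=b, 3=a, 4=b, 5=b, 6=b, 7=a, 8=a, 9=b, 10=a. Each edge has distinct colors on its endpoints.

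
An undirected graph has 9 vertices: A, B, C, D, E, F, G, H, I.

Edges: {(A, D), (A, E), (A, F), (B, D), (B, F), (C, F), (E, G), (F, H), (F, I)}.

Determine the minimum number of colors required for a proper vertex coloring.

A and F are adjacent, so at least 2 colors are needed.
2 colors suffice: color red → {D, E, F}; color blue → {A, B, C, G, H, I}. Every edge joins two different colors.

2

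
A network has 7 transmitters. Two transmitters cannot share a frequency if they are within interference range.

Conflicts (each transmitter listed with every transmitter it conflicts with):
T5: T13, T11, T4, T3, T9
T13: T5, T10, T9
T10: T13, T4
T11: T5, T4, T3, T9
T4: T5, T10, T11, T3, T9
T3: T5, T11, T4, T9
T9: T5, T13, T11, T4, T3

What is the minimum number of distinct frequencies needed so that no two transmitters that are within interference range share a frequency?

5

T5, T11, T4, T3, T9 all conflict with each other, so at least 5 frequencies are needed.
5 frequencies suffice: frequency 1 → {T5, T10}; frequency 2 → {T9}; frequency 3 → {T13, T4}; frequency 4 → {T3}; frequency 5 → {T11}. Each listed conflict is separated.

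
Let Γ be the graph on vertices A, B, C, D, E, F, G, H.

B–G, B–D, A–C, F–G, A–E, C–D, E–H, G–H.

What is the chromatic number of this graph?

3

The cycle C-D-B-G-H-E-A-C has odd length 7, so it cannot be 2-colored; at least 3 colors are needed.
A valid assignment using 3 colors: A=1, B=2, C=2, D=1, E=3, F=2, G=1, H=2. Each edge has distinct colors on its endpoints.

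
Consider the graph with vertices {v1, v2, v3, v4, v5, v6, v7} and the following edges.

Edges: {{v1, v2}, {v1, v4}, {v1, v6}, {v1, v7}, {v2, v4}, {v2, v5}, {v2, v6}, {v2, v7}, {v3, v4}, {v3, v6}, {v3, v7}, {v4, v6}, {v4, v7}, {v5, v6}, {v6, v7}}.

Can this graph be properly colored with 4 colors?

v1, v2, v4, v6, v7 are pairwise adjacent (a clique of size 5), so at least 5 colors are needed.
So 4 colors are not enough.

No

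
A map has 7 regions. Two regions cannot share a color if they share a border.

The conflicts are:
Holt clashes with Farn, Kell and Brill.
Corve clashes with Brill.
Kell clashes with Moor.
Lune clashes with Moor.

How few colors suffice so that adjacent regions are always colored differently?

Kell and Moor conflict, so at least 2 colors are needed.
2 colors suffice: color 1 → {Holt, Corve, Moor}; color 2 → {Farn, Kell, Lune, Brill}. No two conflicting regions share a color.

2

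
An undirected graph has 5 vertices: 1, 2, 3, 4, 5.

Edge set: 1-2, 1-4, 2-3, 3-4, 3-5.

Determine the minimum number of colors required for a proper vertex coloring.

3 and 4 are adjacent, so at least 2 colors are needed.
2 colors suffice: color red → {1, 3}; color blue → {2, 4, 5}. Every edge joins two different colors.

2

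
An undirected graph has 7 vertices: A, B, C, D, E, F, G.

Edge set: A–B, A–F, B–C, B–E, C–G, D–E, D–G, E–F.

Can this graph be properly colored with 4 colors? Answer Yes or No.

Yes

The chromatic number is 3. The cycle B-C-G-D-E-B has odd length 5, so it cannot be 2-colored; at least 3 colors are needed.
3 colors suffice: color 1 → {B, F, G}; color 2 → {A, C, E}; color 3 → {D}.
Since 4 ≥ 3, a proper 4-coloring certainly exists.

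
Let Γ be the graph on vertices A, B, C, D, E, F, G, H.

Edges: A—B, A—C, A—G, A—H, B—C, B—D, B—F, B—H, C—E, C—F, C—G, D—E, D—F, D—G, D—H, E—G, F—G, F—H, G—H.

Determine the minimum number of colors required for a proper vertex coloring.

B, D, F, H are mutually adjacent (a clique of size 4), so at least 4 colors are needed.
4 colors suffice: color 1 → {B, G}; color 2 → {C, H}; color 3 → {A, E, F}; color 4 → {D}. Each edge has distinct colors on its endpoints.

4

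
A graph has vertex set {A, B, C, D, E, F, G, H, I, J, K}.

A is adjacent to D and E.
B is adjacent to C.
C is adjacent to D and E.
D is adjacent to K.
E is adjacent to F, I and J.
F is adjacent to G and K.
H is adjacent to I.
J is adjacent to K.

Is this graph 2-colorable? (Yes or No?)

The cycle K-D-C-E-J-K has odd length 5, so it cannot be 2-colored; at least 3 colors are needed.
So 2 colors are not enough.

No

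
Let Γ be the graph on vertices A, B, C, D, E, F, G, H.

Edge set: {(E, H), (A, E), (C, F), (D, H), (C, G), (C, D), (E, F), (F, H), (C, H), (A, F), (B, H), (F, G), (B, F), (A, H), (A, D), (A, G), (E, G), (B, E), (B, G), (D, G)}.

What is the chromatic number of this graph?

4

B, E, F, H are mutually adjacent (a clique of size 4), so at least 4 colors are needed.
4 colors suffice: color 1 → {D, F}; color 2 → {G, H}; color 3 → {C, E}; color 4 → {A, B}. No two adjacent vertices share a color.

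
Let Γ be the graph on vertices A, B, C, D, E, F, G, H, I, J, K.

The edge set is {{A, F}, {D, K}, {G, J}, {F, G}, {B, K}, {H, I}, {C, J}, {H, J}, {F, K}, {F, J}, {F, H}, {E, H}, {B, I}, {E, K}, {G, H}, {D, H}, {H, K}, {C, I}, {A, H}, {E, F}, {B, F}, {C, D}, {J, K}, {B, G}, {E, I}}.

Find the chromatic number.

4

F, H, J, K are mutually adjacent (a clique of size 4), so at least 4 colors are needed.
4 colors suffice: color 1 → {B, C, H}; color 2 → {D, F, I}; color 3 → {A, G, K}; color 4 → {E, J}. Each edge has distinct colors on its endpoints.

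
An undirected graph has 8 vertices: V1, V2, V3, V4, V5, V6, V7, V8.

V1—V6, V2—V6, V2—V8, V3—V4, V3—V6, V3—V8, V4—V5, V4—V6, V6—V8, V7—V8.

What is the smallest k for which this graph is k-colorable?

3

V2, V6, V8 are pairwise adjacent, so at least 3 colors are needed.
A valid assignment using 3 colors: V1=2, V2=3, V3=3, V4=2, V5=1, V6=1, V7=1, V8=2. Each edge has distinct colors on its endpoints.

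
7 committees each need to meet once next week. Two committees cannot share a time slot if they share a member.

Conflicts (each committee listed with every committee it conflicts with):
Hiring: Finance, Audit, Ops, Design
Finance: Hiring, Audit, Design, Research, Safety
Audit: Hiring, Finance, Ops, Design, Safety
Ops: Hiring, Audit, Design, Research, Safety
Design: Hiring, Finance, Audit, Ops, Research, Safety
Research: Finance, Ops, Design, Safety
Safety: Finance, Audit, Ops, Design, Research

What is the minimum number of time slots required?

4

Hiring, Finance, Audit, Design all conflict with each other, so at least 4 time slots are needed.
4 time slots suffice: time slot 1 → {Design}; time slot 2 → {Finance, Ops}; time slot 3 → {Hiring, Safety}; time slot 4 → {Audit, Research}. Each listed conflict is separated.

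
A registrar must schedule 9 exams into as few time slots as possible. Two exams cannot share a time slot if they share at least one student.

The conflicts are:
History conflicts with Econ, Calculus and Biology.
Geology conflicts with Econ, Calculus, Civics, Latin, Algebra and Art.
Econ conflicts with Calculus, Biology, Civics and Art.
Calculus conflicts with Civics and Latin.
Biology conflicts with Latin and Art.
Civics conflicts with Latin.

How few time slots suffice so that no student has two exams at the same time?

Geology, Calculus, Civics, Latin pairwise conflict, so at least 4 time slots are needed.
4 time slots suffice: time slot 1 → {Geology, Biology}; time slot 2 → {Econ, Latin, Algebra}; time slot 3 → {Calculus, Art}; time slot 4 → {History, Civics}. No two conflicting exams share a time slot.

4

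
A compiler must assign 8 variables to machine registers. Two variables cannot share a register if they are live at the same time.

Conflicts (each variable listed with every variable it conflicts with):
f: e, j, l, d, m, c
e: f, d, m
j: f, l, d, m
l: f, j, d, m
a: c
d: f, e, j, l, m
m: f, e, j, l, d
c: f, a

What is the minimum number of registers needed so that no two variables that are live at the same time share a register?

f, j, l, d, m are mutually in conflict, so at least 5 registers are needed.
5 registers suffice: f=1, e=4, j=5, l=4, a=1, d=2, m=3, c=2. Each listed conflict is separated.

5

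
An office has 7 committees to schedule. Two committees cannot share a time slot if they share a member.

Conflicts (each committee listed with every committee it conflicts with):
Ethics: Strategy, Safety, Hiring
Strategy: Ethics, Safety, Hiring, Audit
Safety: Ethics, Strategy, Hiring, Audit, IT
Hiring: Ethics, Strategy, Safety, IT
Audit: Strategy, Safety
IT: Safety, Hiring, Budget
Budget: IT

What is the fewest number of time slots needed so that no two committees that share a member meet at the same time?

4

Ethics, Strategy, Safety, Hiring are mutually in conflict, so at least 4 time slots are needed.
Using 4 time slots: Ethics=4, Strategy=2, Safety=1, Hiring=3, Audit=3, IT=2, Budget=1. Every pair that conflicts lands in different time slots.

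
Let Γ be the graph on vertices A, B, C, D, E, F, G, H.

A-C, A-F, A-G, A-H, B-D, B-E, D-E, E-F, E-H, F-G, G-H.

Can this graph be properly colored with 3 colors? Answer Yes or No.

The chromatic number is 3. A, F, G are mutually adjacent, so at least 3 colors are needed.
One proper 3-coloring: A=1, B=2, C=2, D=3, E=1, F=2, G=3, H=2.
That is already a proper 3-coloring.

Yes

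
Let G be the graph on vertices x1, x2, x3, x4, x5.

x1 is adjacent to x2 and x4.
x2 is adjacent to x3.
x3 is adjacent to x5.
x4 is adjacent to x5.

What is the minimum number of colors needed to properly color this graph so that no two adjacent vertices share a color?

The cycle x1-x4-x5-x3-x2-x1 has odd length 5, so it cannot be 2-colored; at least 3 colors are needed.
3 colors suffice: color 1 → {x2, x5}; color 2 → {x3, x4}; color 3 → {x1}. No two adjacent vertices share a color.

3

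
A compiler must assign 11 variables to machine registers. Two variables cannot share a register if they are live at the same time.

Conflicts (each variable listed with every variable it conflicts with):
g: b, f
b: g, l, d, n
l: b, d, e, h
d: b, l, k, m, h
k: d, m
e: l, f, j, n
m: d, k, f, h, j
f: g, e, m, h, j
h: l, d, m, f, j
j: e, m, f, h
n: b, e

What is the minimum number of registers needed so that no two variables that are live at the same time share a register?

m, f, h, j pairwise conflict, so at least 4 registers are needed.
4 registers suffice: register 1 → {d, f, n}; register 2 → {b, k, e, h}; register 3 → {g, l, m}; register 4 → {j}. Each listed conflict is separated.

4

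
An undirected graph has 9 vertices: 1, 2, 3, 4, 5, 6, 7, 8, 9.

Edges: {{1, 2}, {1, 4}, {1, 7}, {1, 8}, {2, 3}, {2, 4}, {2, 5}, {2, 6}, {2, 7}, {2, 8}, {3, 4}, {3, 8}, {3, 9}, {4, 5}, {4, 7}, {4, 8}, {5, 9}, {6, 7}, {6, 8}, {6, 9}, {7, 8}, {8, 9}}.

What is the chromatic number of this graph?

5

1, 2, 4, 7, 8 are mutually adjacent (a clique of size 5), so at least 5 colors are needed.
A valid assignment using 5 colors: 1=purple, 2=blue, 3=yellow, 4=green, 5=red, 6=green, 7=yellow, 8=red, 9=blue. Every edge joins two different colors.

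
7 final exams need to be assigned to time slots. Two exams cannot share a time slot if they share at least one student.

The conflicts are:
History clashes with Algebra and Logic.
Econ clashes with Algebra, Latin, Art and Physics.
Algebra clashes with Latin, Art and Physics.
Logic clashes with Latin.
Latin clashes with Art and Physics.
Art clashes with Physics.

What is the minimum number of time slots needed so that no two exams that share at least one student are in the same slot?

Econ, Algebra, Latin, Art, Physics are mutually in conflict, so at least 5 time slots are needed.
5 time slots suffice: time slot 1 → {History, Latin}; time slot 2 → {Algebra, Logic}; time slot 3 → {Econ}; time slot 4 → {Physics}; time slot 5 → {Art}. Every pair that conflicts lands in different time slots.

5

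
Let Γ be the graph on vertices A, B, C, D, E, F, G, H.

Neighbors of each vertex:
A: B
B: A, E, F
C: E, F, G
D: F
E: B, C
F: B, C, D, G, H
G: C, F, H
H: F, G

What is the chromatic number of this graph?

F, G, H form a triangle, so at least 3 colors are needed.
A valid assignment using 3 colors: A=1, B=2, C=3, D=2, E=1, F=1, G=2, H=3. Every edge joins two different colors.

3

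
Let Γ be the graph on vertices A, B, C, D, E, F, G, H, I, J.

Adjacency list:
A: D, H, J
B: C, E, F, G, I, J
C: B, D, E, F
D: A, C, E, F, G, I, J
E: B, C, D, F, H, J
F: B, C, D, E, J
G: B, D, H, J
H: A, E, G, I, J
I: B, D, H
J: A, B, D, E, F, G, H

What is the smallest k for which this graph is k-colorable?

B, E, F, J are pairwise adjacent (a clique of size 4), so at least 4 colors are needed.
4 colors suffice: color 1 → {C, I, J}; color 2 → {B, D, H}; color 3 → {A, E, G}; color 4 → {F}. No two adjacent vertices share a color.

4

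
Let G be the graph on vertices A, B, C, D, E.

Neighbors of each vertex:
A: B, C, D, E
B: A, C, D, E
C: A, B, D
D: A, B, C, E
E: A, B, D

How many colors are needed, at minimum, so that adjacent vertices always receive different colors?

A, B, C, D form a clique, so at least 4 colors are needed.
A valid assignment using 4 colors: A=3, B=1, C=4, D=2, E=4. No two adjacent vertices share a color.

4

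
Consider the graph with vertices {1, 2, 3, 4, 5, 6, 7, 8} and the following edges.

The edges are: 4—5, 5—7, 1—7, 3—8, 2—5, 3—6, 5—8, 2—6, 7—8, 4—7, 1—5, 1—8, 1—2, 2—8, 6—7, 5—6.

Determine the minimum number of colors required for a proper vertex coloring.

4

1, 2, 5, 8 are pairwise adjacent (a clique of size 4), so at least 4 colors are needed.
4 colors suffice: color red → {3, 5}; color blue → {2, 7}; color green → {4, 6, 8}; color yellow → {1}. Each edge has distinct colors on its endpoints.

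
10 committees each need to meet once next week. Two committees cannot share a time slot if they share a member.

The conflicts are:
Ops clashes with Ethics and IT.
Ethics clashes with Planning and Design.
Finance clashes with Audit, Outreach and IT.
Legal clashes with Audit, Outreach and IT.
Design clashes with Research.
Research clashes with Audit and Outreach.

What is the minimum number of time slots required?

3

The cycle Outreach-Research-Design-Ethics-Ops-IT-Finance-Outreach has odd length 7, so it cannot be 2-colored; at least 3 time slots are needed.
3 time slots suffice: time slot 1 → {Ethics, Audit, Outreach, IT}; time slot 2 → {Ops, Finance, Legal, Planning, Research}; time slot 3 → {Design}. Each listed conflict is separated.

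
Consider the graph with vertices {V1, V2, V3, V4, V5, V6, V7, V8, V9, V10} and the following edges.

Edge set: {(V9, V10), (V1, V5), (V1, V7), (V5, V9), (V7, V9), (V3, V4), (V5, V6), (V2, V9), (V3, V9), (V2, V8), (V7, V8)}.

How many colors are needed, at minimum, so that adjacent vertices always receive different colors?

2

V5 and V9 are adjacent, so at least 2 colors are needed.
2 colors suffice: color red → {V1, V4, V6, V8, V9}; color blue → {V2, V3, V5, V7, V10}. Each edge has distinct colors on its endpoints.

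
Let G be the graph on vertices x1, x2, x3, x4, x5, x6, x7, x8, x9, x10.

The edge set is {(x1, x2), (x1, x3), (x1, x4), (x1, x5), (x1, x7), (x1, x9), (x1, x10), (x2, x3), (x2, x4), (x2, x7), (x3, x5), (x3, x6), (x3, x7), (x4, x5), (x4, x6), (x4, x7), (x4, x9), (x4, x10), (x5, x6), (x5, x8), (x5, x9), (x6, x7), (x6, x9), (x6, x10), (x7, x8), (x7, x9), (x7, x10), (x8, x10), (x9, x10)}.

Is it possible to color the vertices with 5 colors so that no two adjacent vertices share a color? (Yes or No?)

Yes

The chromatic number is 5. x4, x6, x7, x9, x10 are mutually adjacent (a clique of size 5), so at least 5 colors are needed.
5 colors suffice: x1=G, x2=Y, x3=B, x4=B, x5=R, x6=G, x7=R, x8=B, x9=Y, x10=P.
That is already a proper 5-coloring.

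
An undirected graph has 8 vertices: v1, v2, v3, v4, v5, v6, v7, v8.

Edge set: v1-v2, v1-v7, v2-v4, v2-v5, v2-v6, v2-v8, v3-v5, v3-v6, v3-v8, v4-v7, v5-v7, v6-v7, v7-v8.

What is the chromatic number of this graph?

v2 and v8 are adjacent, so at least 2 colors are needed.
2 colors suffice: color red → {v2, v3, v7}; color blue → {v1, v4, v5, v6, v8}. No two adjacent vertices share a color.

2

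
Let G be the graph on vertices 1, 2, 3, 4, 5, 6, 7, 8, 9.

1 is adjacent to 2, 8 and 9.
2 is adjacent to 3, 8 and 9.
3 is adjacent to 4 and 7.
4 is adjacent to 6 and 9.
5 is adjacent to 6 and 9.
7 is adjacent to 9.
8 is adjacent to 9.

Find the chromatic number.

4

1, 2, 8, 9 are mutually adjacent (a clique of size 4), so at least 4 colors are needed.
A valid assignment using 4 colors: 1=yellow, 2=blue, 3=red, 4=blue, 5=blue, 6=red, 7=blue, 8=green, 9=red. Every edge joins two different colors.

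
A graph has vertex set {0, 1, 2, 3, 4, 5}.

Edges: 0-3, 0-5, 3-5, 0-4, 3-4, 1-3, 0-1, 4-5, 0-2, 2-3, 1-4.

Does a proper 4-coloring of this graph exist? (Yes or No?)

Yes

The chromatic number is 4. 0, 3, 4, 5 form a clique, so at least 4 colors are needed.
4 colors suffice: color a → {3}; color b → {0}; color c → {2, 4}; color d → {1, 5}.
That is already a proper 4-coloring.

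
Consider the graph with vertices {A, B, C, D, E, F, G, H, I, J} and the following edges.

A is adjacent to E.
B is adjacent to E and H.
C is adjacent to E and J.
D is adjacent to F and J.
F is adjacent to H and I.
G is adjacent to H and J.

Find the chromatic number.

3

The cycle J-D-F-H-G-J has odd length 5, so it cannot be 2-colored; at least 3 colors are needed.
3 colors suffice: color red → {E, F, J}; color blue → {A, C, D, H, I}; color green → {B, G}. Each edge has distinct colors on its endpoints.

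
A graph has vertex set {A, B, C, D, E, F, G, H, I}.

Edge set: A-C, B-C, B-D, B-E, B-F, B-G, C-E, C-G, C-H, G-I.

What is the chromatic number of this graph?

3

B, C, E are mutually adjacent, so at least 3 colors are needed.
3 colors suffice: A=1, B=1, C=2, D=2, E=3, F=2, G=3, H=1, I=1. Every edge joins two different colors.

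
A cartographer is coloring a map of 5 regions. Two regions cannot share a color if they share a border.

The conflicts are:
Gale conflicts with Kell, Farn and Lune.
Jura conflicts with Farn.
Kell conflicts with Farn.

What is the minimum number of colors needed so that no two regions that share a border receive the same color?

3

Gale, Kell, Farn are mutually in conflict, so at least 3 colors are needed.
3 colors suffice: color 1 → {Gale, Jura}; color 2 → {Farn, Lune}; color 3 → {Kell}. Each listed conflict is separated.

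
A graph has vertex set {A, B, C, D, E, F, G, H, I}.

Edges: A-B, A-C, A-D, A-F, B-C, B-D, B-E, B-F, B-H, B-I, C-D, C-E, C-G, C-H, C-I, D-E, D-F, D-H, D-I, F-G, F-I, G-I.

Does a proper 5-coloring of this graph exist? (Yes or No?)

The chromatic number is 4. B, D, F, I form a clique, so at least 4 colors are needed.
A valid assignment using 4 colors: A=4, B=3, C=1, D=2, E=4, F=1, G=2, H=4, I=4.
Since 5 ≥ 4, a proper 5-coloring certainly exists.

Yes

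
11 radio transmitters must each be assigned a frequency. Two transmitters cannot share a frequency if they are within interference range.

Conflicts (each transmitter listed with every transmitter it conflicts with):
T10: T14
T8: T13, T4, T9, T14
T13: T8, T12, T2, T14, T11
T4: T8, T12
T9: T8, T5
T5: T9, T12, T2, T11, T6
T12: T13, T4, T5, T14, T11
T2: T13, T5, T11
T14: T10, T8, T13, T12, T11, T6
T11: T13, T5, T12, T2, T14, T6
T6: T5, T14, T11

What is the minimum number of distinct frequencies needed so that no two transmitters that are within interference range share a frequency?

4

T13, T12, T14, T11 pairwise conflict, so at least 4 frequencies are needed.
A valid assignment using 4 frequencies: T10=1, T8=1, T13=3, T4=2, T9=3, T5=2, T12=4, T2=4, T14=2, T11=1, T6=3. Every pair that conflicts lands in different frequencies.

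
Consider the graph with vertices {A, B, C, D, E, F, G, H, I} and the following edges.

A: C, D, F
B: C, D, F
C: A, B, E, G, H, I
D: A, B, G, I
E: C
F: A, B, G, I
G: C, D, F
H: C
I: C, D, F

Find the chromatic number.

F and G are adjacent, so at least 2 colors are needed.
2 colors suffice: color red → {C, D, F}; color blue → {A, B, E, G, H, I}. Each edge has distinct colors on its endpoints.

2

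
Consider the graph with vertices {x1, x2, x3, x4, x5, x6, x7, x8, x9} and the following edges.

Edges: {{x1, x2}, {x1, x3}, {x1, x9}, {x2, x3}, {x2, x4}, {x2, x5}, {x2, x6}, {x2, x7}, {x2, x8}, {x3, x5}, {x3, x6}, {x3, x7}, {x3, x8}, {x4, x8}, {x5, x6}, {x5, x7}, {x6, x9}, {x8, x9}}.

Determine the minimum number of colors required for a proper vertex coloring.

4

x2, x3, x5, x7 form a clique, so at least 4 colors are needed.
4 colors suffice: color 1 → {x2, x9}; color 2 → {x3, x4}; color 3 → {x1, x6, x7, x8}; color 4 → {x5}. No two adjacent vertices share a color.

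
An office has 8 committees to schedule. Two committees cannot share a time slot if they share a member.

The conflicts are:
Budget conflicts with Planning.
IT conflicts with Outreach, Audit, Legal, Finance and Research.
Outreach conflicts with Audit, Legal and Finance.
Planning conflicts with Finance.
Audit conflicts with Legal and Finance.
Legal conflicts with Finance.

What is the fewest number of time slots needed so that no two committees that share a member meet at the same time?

IT, Outreach, Audit, Legal, Finance are mutually in conflict, so at least 5 time slots are needed.
Using 5 time slots: Budget=2, IT=1, Outreach=4, Planning=1, Audit=3, Legal=5, Finance=2, Research=2. Each listed conflict is separated.

5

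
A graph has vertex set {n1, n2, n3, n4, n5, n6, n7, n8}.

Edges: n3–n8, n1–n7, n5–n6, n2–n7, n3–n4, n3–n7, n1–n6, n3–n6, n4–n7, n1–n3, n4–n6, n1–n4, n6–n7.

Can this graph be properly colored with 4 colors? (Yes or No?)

No

n1, n3, n4, n6, n7 form a clique, so at least 5 colors are needed.
So 4 colors are not enough.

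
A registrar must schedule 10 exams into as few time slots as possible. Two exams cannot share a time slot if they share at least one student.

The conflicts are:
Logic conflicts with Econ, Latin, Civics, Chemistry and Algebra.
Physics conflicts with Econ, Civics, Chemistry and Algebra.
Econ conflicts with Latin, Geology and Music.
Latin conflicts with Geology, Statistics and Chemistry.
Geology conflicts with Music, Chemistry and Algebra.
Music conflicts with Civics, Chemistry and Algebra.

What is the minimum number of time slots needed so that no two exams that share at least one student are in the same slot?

3

Logic, Econ, Latin are mutually in conflict, so at least 3 time slots are needed.
3 time slots suffice: time slot 1 → {Logic, Physics, Geology, Statistics}; time slot 2 → {Econ, Civics, Chemistry, Algebra}; time slot 3 → {Latin, Music}. Every pair that conflicts lands in different time slots.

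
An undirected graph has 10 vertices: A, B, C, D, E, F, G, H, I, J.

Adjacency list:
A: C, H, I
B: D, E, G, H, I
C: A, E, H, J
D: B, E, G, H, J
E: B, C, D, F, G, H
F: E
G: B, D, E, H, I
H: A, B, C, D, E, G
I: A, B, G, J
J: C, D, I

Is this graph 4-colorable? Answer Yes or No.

B, D, E, G, H are pairwise adjacent (a clique of size 5), so at least 5 colors are needed.
So 4 colors are not enough.

No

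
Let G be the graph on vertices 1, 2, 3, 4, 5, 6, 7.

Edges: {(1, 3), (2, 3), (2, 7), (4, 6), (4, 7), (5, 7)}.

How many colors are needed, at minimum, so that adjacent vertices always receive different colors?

4 and 7 are adjacent, so at least 2 colors are needed.
2 colors suffice: color red → {3, 6, 7}; color blue → {1, 2, 4, 5}. Each edge has distinct colors on its endpoints.

2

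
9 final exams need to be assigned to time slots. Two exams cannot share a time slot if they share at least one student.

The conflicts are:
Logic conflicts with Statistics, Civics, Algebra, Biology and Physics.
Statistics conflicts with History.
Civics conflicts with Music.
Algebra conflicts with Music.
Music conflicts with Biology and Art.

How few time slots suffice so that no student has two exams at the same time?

2

Logic and Physics conflict, so at least 2 time slots are needed.
2 time slots suffice: time slot 1 → {Logic, History, Music}; time slot 2 → {Statistics, Civics, Algebra, Biology, Physics, Art}. Each listed conflict is separated.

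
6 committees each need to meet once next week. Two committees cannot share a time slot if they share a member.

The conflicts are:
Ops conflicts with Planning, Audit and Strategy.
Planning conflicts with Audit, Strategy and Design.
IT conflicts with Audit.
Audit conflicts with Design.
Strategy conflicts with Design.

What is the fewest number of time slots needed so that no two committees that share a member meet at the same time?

Planning, Strategy, Design pairwise conflict, so at least 3 time slots are needed.
3 time slots suffice: time slot 1 → {Planning, IT}; time slot 2 → {Audit, Strategy}; time slot 3 → {Ops, Design}. No two conflicting committees share a time slot.

3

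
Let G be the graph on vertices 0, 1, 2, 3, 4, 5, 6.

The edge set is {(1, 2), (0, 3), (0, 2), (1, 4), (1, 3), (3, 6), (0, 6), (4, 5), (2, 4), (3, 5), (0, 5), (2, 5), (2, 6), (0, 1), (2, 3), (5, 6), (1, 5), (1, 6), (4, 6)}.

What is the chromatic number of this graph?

6

0, 1, 2, 3, 5, 6 are pairwise adjacent (a clique of size 6), so at least 6 colors are needed.
A valid assignment using 6 colors: 0=e, 1=a, 2=b, 3=f, 4=e, 5=c, 6=d. Every edge joins two different colors.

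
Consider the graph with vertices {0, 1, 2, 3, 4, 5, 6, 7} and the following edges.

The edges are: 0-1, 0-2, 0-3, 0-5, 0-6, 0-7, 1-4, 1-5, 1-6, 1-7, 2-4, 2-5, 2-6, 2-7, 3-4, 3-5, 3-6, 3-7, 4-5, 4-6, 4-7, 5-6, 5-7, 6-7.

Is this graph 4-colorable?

0, 1, 5, 6, 7 form a clique, so at least 5 colors are needed.
So 4 colors are not enough.

No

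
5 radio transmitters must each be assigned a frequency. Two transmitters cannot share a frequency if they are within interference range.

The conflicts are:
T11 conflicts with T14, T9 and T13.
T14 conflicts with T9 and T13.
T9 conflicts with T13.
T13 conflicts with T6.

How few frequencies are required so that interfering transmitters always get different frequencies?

T11, T14, T9, T13 all conflict with each other, so at least 4 frequencies are needed.
Using 4 frequencies: T11=2, T14=4, T9=3, T13=1, T6=2. Each listed conflict is separated.

4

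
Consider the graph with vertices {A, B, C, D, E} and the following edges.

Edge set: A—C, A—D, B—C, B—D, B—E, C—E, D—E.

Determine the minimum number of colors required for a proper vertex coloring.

3

B, D, E are mutually adjacent, so at least 3 colors are needed.
3 colors suffice: A=1, B=3, C=2, D=2, E=1. No two adjacent vertices share a color.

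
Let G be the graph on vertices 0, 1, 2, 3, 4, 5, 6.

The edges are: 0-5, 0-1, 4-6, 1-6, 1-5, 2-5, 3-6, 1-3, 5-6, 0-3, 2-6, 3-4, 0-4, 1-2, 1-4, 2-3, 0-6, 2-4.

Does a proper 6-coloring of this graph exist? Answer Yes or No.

Yes

The chromatic number is 5. 1, 2, 3, 4, 6 are pairwise adjacent (a clique of size 5), so at least 5 colors are needed.
A valid assignment using 5 colors: 0=yellow, 1=red, 2=yellow, 3=purple, 4=green, 5=green, 6=blue.
Since 6 ≥ 5, a proper 6-coloring certainly exists.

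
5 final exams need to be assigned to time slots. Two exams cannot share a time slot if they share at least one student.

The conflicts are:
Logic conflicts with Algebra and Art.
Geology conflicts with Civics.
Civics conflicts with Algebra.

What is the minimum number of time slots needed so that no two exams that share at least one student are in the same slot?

2

Logic and Art conflict, so at least 2 time slots are needed.
2 time slots suffice: Logic=1, Geology=2, Civics=1, Algebra=2, Art=2. Every pair that conflicts lands in different time slots.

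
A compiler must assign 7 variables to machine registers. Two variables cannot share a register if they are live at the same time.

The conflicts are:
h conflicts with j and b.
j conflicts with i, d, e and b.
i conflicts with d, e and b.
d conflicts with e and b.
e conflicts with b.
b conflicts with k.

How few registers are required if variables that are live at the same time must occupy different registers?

j, i, d, e, b pairwise conflict, so at least 5 registers are needed.
5 registers suffice: register 1 → {b}; register 2 → {j, k}; register 3 → {h, d}; register 4 → {i}; register 5 → {e}. No two conflicting variables share a register.

5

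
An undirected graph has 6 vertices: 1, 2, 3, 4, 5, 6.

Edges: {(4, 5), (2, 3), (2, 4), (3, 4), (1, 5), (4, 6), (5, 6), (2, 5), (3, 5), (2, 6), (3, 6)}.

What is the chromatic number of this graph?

5

2, 3, 4, 5, 6 are mutually adjacent (a clique of size 5), so at least 5 colors are needed.
5 colors suffice: color red → {5}; color blue → {1, 6}; color green → {2}; color yellow → {4}; color purple → {3}. No two adjacent vertices share a color.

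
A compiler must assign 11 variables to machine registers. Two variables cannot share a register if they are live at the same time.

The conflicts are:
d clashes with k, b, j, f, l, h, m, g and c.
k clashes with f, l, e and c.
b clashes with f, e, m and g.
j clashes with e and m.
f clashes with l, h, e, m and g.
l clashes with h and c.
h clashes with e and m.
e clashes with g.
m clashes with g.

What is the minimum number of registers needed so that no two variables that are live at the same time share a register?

d, b, f, m, g are mutually in conflict, so at least 5 registers are needed.
A valid assignment using 5 registers: d=1, k=4, b=4, j=2, f=2, l=3, h=4, e=1, m=3, g=5, c=2. Every pair that conflicts lands in different registers.

5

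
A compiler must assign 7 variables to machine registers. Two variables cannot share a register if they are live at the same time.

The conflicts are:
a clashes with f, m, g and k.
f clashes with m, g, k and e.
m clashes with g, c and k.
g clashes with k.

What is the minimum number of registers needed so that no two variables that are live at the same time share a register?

a, f, m, g, k all conflict with each other, so at least 5 registers are needed.
A valid assignment using 5 registers: a=5, f=1, m=2, g=3, c=1, k=4, e=2. Each listed conflict is separated.

5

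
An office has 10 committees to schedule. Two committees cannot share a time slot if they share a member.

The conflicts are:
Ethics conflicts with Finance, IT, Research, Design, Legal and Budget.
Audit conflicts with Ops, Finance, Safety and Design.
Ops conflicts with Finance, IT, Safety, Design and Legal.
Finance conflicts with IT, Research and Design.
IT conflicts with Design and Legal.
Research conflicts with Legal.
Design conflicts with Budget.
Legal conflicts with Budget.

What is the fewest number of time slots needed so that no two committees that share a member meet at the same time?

4

Audit, Ops, Finance, Design are mutually in conflict, so at least 4 time slots are needed.
4 time slots suffice: time slot 1 → {Ethics, Ops}; time slot 2 → {Finance, Safety, Legal}; time slot 3 → {Research, Design}; time slot 4 → {Audit, IT, Budget}. Every pair that conflicts lands in different time slots.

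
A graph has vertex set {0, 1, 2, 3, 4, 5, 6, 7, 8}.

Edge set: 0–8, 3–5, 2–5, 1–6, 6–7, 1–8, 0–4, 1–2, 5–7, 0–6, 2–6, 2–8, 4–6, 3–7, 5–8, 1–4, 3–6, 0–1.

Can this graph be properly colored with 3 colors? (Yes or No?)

0, 1, 4, 6 are mutually adjacent (a clique of size 4), so at least 4 colors are needed.
So 3 colors are not enough.

No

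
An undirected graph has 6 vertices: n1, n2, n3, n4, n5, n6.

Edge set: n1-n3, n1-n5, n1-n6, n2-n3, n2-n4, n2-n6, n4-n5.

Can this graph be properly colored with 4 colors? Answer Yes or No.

The chromatic number is 3. The cycle n1-n3-n2-n4-n5-n1 has odd length 5, so it cannot be 2-colored; at least 3 colors are needed.
One proper 3-coloring: n1=1, n2=1, n3=2, n4=2, n5=3, n6=2.
Since 4 ≥ 3, a proper 4-coloring certainly exists.

Yes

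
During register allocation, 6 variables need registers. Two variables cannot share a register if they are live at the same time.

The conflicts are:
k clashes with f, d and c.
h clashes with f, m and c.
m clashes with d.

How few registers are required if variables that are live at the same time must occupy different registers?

3

The cycle h-c-k-d-m-h has odd length 5, so it cannot be 2-colored; at least 3 registers are needed.
3 registers suffice: register 1 → {k, h}; register 2 → {f, d, c}; register 3 → {m}. Each listed conflict is separated.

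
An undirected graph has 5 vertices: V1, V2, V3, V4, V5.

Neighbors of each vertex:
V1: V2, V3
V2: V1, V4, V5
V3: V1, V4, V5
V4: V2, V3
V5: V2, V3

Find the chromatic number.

V3 and V5 are adjacent, so at least 2 colors are needed.
2 colors suffice: color 1 → {V2, V3}; color 2 → {V1, V4, V5}. No two adjacent vertices share a color.

2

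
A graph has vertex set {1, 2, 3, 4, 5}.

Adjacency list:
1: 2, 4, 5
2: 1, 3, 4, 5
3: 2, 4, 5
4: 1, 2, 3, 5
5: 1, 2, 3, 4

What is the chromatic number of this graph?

4

1, 2, 4, 5 are mutually adjacent (a clique of size 4), so at least 4 colors are needed.
4 colors suffice: color red → {2}; color blue → {4}; color green → {5}; color yellow → {1, 3}. Every edge joins two different colors.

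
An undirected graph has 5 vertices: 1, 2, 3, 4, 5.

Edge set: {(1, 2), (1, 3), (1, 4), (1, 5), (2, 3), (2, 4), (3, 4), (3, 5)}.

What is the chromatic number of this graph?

4

1, 2, 3, 4 form a clique, so at least 4 colors are needed.
4 colors suffice: color red → {1}; color blue → {3}; color green → {2, 5}; color yellow → {4}. No two adjacent vertices share a color.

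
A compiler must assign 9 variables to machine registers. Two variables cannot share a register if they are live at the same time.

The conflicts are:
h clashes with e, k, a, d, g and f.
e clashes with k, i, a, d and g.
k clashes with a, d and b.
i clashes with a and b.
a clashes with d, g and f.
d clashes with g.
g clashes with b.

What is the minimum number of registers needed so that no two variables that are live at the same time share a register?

h, e, k, a, d pairwise conflict, so at least 5 registers are needed.
A valid assignment using 5 registers: h=2, e=3, k=4, i=2, a=1, d=5, g=4, f=3, b=1. No two conflicting variables share a register.

5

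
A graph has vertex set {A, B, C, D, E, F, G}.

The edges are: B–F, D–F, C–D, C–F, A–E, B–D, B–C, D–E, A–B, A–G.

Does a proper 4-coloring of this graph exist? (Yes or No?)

The chromatic number is 4. B, C, D, F form a clique, so at least 4 colors are needed.
A valid assignment using 4 colors: A=2, B=1, C=3, D=2, E=1, F=4, G=1.
That is already a proper 4-coloring.

Yes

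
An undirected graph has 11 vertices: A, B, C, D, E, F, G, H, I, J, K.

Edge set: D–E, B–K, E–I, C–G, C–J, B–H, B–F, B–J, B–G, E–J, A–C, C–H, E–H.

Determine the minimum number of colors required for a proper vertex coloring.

E and I are adjacent, so at least 2 colors are needed.
2 colors suffice: A=blue, B=red, C=red, D=blue, E=red, F=blue, G=blue, H=blue, I=blue, J=blue, K=blue. No two adjacent vertices share a color.

2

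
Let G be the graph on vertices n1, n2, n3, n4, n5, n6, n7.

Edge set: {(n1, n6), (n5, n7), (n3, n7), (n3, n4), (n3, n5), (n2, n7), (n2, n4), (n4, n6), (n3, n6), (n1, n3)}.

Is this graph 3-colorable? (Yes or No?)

The chromatic number is 3. n3, n5, n7 are pairwise adjacent, so at least 3 colors are needed.
3 colors suffice: color red → {n2, n3}; color blue → {n1, n4, n7}; color green → {n5, n6}.
That is already a proper 3-coloring.

Yes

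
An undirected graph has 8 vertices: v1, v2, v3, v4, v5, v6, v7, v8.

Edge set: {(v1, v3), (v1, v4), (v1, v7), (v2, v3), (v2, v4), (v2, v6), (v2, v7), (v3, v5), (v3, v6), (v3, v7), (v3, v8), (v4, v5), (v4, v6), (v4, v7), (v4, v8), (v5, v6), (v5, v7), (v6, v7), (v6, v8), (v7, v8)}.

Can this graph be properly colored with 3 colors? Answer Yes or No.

v4, v5, v6, v7 are mutually adjacent (a clique of size 4), so at least 4 colors are needed.
So 3 colors are not enough.

No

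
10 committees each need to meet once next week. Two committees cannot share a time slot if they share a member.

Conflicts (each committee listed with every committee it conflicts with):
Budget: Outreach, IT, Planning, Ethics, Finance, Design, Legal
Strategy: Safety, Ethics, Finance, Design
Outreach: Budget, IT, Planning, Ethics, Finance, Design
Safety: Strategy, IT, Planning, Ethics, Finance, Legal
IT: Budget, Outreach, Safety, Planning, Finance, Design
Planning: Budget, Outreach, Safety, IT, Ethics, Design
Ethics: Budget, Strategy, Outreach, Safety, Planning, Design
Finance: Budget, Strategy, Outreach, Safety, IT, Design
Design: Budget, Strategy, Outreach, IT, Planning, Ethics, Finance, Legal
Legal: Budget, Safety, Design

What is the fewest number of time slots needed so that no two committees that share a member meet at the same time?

Budget, Outreach, IT, Finance, Design pairwise conflict, so at least 5 time slots are needed.
Using 5 time slots: Budget=2, Strategy=2, Outreach=4, Safety=1, IT=5, Planning=3, Ethics=5, Finance=3, Design=1, Legal=3. Each listed conflict is separated.

5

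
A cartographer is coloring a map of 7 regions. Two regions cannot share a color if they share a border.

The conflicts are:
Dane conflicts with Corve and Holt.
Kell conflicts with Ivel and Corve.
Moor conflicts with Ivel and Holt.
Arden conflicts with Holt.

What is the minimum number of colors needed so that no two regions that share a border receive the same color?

2

Dane and Corve conflict, so at least 2 colors are needed.
2 colors suffice: Dane=2, Kell=2, Moor=2, Ivel=1, Arden=2, Corve=1, Holt=1. Every pair that conflicts lands in different colors.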